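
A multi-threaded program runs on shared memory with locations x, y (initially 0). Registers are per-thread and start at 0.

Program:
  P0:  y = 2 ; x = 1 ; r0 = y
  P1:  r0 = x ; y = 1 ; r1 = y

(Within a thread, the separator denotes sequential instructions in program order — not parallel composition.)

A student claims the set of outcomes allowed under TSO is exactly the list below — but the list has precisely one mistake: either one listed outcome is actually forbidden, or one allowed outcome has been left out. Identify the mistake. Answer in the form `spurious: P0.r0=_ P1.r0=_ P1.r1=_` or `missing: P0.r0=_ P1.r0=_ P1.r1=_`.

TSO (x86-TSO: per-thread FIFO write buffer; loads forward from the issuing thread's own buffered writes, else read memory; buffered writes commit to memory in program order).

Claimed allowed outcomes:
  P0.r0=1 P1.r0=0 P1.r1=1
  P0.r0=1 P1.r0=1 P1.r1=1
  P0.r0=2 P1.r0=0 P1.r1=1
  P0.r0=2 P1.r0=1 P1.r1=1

missing: P0.r0=2 P1.r0=0 P1.r1=2

outcome vector order: (P0.r0,P1.r0,P1.r1)
[TSO] allowed = {1/0/1; 1/1/1; 2/0/1; 2/0/2; 2/1/1}
TSO∖claimed = {2/0/2}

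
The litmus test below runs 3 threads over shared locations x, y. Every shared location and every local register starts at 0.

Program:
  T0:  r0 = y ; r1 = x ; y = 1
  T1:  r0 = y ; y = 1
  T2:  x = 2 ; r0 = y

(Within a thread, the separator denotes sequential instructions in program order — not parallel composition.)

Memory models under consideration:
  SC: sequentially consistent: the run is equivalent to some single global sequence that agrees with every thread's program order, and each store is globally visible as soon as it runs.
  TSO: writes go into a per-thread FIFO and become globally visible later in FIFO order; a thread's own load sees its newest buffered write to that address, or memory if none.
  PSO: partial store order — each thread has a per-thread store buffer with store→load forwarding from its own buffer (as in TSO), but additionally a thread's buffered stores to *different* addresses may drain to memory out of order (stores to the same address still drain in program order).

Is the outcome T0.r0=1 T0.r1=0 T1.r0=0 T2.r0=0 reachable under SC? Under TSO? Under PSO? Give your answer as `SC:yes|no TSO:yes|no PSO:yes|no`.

SC:no TSO:yes PSO:yes

outcome vector order: (T0.r0,T0.r1,T1.r0,T2.r0)
[SC] allowed = {0/0/0/0 0/0/0/1 0/0/1/0 0/0/1/1 0/2/0/0 0/2/0/1 0/2/1/0 0/2/1/1 1/0/0/1 1/2/0/0 1/2/0/1}
[TSO] allowed = {0/0/0/0 0/0/0/1 0/0/1/0 0/0/1/1 0/2/0/0 0/2/0/1 0/2/1/0 0/2/1/1 1/0/0/0 1/0/0/1 1/2/0/0 1/2/0/1}
[PSO] allowed = {0/0/0/0 0/0/0/1 0/0/1/0 0/0/1/1 0/2/0/0 0/2/0/1 0/2/1/0 0/2/1/1 1/0/0/0 1/0/0/1 1/2/0/0 1/2/0/1}
target 1/0/0/0 ∈ {TSO,PSO}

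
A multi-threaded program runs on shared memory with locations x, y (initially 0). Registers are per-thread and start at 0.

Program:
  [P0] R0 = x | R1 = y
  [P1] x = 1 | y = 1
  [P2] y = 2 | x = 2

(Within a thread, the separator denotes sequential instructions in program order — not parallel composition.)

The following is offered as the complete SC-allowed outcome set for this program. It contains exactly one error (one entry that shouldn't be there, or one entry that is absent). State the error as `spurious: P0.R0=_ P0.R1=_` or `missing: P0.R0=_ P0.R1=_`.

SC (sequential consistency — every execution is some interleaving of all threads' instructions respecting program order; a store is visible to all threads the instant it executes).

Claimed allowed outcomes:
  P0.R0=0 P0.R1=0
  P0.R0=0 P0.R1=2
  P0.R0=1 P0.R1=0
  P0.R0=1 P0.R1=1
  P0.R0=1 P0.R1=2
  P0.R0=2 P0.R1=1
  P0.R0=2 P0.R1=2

missing: P0.R0=0 P0.R1=1

outcome vector order: (P0.R0,P0.R1)
under SC → <0 0>, <0 1>, <0 2>, <1 0>, <1 1>, <1 2>, <2 1>, <2 2>
SC∖claimed = {<0 1>}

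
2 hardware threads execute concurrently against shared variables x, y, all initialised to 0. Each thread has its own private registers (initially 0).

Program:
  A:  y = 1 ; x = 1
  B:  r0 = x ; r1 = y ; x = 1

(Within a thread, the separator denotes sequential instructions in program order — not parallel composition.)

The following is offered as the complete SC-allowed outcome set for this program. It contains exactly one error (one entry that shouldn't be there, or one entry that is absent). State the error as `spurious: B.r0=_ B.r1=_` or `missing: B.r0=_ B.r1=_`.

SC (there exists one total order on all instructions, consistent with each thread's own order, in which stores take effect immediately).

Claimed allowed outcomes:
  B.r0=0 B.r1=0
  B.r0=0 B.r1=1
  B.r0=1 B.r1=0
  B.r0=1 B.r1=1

outcome vector order: (B.r0,B.r1)
[SC] allowed = {00 01 11}
claimed∖SC = {10}

spurious: B.r0=1 B.r1=0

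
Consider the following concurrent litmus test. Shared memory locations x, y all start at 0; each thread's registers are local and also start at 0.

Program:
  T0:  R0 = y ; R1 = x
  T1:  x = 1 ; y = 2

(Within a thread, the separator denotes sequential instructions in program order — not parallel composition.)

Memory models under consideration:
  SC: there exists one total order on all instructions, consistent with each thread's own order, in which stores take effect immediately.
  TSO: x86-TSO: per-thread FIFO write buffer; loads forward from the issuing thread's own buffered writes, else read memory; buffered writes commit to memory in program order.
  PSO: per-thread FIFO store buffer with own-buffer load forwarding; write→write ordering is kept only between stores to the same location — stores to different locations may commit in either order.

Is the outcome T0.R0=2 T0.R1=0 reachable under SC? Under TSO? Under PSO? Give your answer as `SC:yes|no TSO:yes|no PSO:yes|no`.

SC:no TSO:no PSO:yes

outcome vector order: (T0.R0,T0.R1)
[SC] allowed = {(0,0); (0,1); (2,1)}
[TSO] allowed = {(0,0); (0,1); (2,1)}
[PSO] allowed = {(0,0); (0,1); (2,0); (2,1)}
target (2,0) ∈ {PSO}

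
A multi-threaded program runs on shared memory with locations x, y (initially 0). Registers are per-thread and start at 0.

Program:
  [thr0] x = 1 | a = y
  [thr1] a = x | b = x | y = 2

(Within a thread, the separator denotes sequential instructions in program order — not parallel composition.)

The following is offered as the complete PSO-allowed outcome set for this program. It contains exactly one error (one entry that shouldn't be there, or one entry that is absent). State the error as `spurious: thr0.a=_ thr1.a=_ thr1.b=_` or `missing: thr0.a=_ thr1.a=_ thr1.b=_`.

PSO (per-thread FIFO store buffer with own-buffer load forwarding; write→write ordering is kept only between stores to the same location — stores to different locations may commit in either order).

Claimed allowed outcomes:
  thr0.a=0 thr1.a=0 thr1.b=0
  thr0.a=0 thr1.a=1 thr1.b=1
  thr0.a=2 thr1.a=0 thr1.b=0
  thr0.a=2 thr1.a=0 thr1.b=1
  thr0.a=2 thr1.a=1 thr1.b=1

missing: thr0.a=0 thr1.a=0 thr1.b=1

outcome vector order: (thr0.a,thr1.a,thr1.b)
PSO (6): 000 001 011 200 201 211
PSO∖claimed = {001}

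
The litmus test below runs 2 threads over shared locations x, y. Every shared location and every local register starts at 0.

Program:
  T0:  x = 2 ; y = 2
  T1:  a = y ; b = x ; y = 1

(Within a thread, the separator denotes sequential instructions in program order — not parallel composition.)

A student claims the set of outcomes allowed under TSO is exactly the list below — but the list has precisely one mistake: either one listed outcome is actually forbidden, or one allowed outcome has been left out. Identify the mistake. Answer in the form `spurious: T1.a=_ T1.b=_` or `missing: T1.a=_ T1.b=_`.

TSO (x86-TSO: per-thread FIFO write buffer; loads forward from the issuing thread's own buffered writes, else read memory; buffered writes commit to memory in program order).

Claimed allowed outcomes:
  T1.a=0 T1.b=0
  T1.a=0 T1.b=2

outcome vector order: (T1.a,T1.b)
[TSO] allowed = {(0,0), (0,2), (2,2)}
TSO∖claimed = {(2,2)}

missing: T1.a=2 T1.b=2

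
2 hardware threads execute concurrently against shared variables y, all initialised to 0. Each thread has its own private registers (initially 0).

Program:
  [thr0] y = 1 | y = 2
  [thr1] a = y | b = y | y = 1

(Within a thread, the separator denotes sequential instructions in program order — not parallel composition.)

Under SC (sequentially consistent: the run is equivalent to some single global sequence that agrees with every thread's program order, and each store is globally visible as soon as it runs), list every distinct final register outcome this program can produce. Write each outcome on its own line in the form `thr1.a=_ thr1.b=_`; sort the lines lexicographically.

outcome vector order: (thr1.a,thr1.b)
|SC outcomes| = 6

thr1.a=0 thr1.b=0
thr1.a=0 thr1.b=1
thr1.a=0 thr1.b=2
thr1.a=1 thr1.b=1
thr1.a=1 thr1.b=2
thr1.a=2 thr1.b=2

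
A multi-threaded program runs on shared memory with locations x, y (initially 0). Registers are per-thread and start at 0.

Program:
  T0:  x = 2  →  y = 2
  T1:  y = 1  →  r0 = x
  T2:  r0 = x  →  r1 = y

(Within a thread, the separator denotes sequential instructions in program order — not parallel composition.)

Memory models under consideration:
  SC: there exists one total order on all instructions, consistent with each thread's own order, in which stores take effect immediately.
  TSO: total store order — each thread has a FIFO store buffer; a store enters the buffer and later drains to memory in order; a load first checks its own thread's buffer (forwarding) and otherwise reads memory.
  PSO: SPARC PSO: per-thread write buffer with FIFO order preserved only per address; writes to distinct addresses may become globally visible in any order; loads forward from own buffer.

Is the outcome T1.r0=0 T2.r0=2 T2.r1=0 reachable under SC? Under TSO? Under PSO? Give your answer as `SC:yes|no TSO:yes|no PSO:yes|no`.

SC:no TSO:yes PSO:yes

outcome vector order: (T1.r0,T2.r0,T2.r1)
SC: 11 outcomes — {000; 001; 002; 021; 022; 200; 201; 202; 220; 221; 222}
TSO: 12 outcomes — {000; 001; 002; 020; 021; 022; 200; 201; 202; 220; 221; 222}
PSO: 12 outcomes — {000; 001; 002; 020; 021; 022; 200; 201; 202; 220; 221; 222}
target 020 ∈ {TSO,PSO}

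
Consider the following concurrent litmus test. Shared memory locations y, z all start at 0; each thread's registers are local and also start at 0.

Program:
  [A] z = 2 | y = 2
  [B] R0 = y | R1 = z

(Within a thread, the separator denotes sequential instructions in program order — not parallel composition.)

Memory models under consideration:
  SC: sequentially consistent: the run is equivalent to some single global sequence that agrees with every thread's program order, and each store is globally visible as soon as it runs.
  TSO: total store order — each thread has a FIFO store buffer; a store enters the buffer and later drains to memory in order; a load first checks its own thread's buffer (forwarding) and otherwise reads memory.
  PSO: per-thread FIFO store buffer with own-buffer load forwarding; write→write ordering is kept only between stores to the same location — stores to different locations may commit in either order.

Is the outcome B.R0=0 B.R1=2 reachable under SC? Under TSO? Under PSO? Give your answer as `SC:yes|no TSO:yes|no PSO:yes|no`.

outcome vector order: (B.R0,B.R1)
under SC → 00 02 22
under TSO → 00 02 22
under PSO → 00 02 20 22
target 02 ∈ {SC,TSO,PSO}

SC:yes TSO:yes PSO:yes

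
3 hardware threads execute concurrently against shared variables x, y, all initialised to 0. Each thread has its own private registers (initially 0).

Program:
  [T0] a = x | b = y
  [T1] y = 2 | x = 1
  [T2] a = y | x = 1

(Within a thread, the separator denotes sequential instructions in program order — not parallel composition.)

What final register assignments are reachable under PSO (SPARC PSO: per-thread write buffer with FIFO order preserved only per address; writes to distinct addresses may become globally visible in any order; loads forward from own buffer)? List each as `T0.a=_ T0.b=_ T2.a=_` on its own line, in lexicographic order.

T0.a=0 T0.b=0 T2.a=0
T0.a=0 T0.b=0 T2.a=2
T0.a=0 T0.b=2 T2.a=0
T0.a=0 T0.b=2 T2.a=2
T0.a=1 T0.b=0 T2.a=0
T0.a=1 T0.b=0 T2.a=2
T0.a=1 T0.b=2 T2.a=0
T0.a=1 T0.b=2 T2.a=2

outcome vector order: (T0.a,T0.b,T2.a)
|PSO outcomes| = 8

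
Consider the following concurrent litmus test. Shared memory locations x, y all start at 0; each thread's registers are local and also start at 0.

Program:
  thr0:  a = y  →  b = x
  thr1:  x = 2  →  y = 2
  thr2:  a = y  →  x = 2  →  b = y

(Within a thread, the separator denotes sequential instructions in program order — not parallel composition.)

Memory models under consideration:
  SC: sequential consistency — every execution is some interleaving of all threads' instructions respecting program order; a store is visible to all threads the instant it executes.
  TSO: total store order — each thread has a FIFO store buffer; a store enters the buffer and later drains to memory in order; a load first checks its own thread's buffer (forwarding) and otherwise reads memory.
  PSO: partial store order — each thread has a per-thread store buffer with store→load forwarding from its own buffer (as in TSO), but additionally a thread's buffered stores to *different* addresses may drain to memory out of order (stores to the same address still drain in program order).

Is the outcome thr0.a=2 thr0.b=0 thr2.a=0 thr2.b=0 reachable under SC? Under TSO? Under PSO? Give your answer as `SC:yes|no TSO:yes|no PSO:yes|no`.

SC:no TSO:no PSO:yes

outcome vector order: (thr0.a,thr0.b,thr2.a,thr2.b)
[SC] allowed = {<0 0 0 0> <0 0 0 2> <0 0 2 2> <0 2 0 0> <0 2 0 2> <0 2 2 2> <2 2 0 0> <2 2 0 2> <2 2 2 2>}
[TSO] allowed = {<0 0 0 0> <0 0 0 2> <0 0 2 2> <0 2 0 0> <0 2 0 2> <0 2 2 2> <2 2 0 0> <2 2 0 2> <2 2 2 2>}
[PSO] allowed = {<0 0 0 0> <0 0 0 2> <0 0 2 2> <0 2 0 0> <0 2 0 2> <0 2 2 2> <2 0 0 0> <2 0 0 2> <2 0 2 2> <2 2 0 0> <2 2 0 2> <2 2 2 2>}
target <2 0 0 0> ∈ {PSO}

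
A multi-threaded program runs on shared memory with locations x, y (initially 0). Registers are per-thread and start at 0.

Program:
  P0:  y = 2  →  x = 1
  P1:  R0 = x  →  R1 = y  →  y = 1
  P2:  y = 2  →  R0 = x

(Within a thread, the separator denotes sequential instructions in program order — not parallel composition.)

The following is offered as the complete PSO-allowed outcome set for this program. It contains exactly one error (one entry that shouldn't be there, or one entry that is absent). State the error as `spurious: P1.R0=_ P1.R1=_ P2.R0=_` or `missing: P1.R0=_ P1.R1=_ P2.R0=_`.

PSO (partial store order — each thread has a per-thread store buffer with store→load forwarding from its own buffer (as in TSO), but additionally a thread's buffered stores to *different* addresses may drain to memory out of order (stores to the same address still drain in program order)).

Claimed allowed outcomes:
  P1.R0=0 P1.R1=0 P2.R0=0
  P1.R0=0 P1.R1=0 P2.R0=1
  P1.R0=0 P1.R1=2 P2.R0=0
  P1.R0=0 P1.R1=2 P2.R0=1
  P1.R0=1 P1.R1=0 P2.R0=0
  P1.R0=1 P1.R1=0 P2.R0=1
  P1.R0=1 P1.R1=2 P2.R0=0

outcome vector order: (P1.R0,P1.R1,P2.R0)
[PSO] allowed = {(0,0,0); (0,0,1); (0,2,0); (0,2,1); (1,0,0); (1,0,1); (1,2,0); (1,2,1)}
PSO∖claimed = {(1,2,1)}

missing: P1.R0=1 P1.R1=2 P2.R0=1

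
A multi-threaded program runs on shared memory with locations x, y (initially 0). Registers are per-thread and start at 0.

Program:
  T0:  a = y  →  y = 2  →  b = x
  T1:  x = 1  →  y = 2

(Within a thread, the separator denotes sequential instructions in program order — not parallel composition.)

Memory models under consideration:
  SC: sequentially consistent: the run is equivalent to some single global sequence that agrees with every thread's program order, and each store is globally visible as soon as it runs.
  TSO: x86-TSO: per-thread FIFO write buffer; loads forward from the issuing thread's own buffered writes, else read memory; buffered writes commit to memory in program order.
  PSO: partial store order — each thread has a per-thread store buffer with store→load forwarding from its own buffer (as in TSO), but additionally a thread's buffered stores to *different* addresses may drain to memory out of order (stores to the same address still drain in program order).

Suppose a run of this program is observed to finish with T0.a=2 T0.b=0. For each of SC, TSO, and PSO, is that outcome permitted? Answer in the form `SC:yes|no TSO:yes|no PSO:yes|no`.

outcome vector order: (T0.a,T0.b)
under SC → <0 0>; <0 1>; <2 1>
under TSO → <0 0>; <0 1>; <2 1>
under PSO → <0 0>; <0 1>; <2 0>; <2 1>
target <2 0> ∈ {PSO}

SC:no TSO:no PSO:yes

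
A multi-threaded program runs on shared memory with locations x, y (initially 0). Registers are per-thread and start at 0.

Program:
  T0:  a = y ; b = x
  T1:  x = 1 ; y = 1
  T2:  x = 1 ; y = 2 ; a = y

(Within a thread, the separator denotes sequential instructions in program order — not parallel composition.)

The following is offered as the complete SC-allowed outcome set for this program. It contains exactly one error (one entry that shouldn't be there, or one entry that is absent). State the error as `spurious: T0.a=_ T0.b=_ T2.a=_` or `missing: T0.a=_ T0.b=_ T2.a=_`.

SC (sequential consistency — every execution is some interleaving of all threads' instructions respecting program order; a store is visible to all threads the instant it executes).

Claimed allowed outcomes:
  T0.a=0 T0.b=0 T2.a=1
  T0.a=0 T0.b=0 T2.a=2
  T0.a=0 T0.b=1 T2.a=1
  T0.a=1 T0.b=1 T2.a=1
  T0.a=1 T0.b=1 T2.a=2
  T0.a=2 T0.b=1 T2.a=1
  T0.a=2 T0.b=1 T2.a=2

missing: T0.a=0 T0.b=1 T2.a=2

outcome vector order: (T0.a,T0.b,T2.a)
SC (8): 0/0/1 0/0/2 0/1/1 0/1/2 1/1/1 1/1/2 2/1/1 2/1/2
SC∖claimed = {0/1/2}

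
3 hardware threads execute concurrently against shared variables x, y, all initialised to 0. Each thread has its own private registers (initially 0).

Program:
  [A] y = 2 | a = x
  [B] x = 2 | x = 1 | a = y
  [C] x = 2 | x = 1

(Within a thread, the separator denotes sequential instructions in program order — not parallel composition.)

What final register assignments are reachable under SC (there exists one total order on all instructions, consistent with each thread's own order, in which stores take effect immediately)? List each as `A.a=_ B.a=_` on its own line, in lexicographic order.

A.a=0 B.a=2
A.a=1 B.a=0
A.a=1 B.a=2
A.a=2 B.a=0
A.a=2 B.a=2

outcome vector order: (A.a,B.a)
|SC outcomes| = 5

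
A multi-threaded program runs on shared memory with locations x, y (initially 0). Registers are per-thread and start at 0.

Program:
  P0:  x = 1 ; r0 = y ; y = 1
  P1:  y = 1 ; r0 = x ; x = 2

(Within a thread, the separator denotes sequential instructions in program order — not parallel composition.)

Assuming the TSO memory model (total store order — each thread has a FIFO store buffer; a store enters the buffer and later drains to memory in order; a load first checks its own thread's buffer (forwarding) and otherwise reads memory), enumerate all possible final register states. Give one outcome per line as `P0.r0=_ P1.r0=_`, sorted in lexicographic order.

P0.r0=0 P1.r0=0
P0.r0=0 P1.r0=1
P0.r0=1 P1.r0=0
P0.r0=1 P1.r0=1

outcome vector order: (P0.r0,P1.r0)
|TSO outcomes| = 4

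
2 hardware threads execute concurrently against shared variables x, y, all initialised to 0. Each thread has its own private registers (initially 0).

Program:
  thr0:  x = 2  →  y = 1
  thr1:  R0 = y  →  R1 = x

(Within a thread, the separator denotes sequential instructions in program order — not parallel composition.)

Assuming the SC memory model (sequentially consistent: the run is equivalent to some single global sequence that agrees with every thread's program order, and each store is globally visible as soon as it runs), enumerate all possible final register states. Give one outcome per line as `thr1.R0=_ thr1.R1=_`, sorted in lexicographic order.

outcome vector order: (thr1.R0,thr1.R1)
|SC outcomes| = 3

thr1.R0=0 thr1.R1=0
thr1.R0=0 thr1.R1=2
thr1.R0=1 thr1.R1=2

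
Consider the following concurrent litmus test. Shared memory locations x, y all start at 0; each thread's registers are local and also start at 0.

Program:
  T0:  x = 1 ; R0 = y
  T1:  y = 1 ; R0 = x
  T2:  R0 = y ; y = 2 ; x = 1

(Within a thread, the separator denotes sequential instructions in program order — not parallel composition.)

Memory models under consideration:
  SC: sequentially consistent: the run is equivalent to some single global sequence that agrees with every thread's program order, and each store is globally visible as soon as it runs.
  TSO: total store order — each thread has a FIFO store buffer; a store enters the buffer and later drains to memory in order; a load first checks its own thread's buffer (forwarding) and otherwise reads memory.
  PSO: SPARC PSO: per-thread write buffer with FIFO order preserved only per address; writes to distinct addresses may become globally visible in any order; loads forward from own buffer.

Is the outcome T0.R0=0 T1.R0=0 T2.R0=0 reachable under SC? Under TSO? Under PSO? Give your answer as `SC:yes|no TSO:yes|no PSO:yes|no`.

outcome vector order: (T0.R0,T1.R0,T2.R0)
SC: 10 outcomes — {<0 1 0>; <0 1 1>; <1 0 0>; <1 0 1>; <1 1 0>; <1 1 1>; <2 0 0>; <2 0 1>; <2 1 0>; <2 1 1>}
TSO: 12 outcomes — {<0 0 0>; <0 0 1>; <0 1 0>; <0 1 1>; <1 0 0>; <1 0 1>; <1 1 0>; <1 1 1>; <2 0 0>; <2 0 1>; <2 1 0>; <2 1 1>}
PSO: 12 outcomes — {<0 0 0>; <0 0 1>; <0 1 0>; <0 1 1>; <1 0 0>; <1 0 1>; <1 1 0>; <1 1 1>; <2 0 0>; <2 0 1>; <2 1 0>; <2 1 1>}
target <0 0 0> ∈ {TSO,PSO}

SC:no TSO:yes PSO:yes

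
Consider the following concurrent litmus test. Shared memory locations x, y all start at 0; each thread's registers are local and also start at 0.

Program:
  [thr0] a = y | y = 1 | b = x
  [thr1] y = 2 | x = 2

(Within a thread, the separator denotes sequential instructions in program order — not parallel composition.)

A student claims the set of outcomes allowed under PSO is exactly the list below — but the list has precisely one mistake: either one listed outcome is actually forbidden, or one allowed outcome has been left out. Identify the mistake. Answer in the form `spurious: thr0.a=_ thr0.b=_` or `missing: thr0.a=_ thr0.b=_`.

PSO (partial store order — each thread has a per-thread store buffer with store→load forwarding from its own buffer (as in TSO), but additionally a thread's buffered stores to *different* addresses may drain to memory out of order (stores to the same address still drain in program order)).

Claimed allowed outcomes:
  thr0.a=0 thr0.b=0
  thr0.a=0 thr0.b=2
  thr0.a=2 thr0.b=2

outcome vector order: (thr0.a,thr0.b)
under PSO → 0/0 0/2 2/0 2/2
PSO∖claimed = {2/0}

missing: thr0.a=2 thr0.b=0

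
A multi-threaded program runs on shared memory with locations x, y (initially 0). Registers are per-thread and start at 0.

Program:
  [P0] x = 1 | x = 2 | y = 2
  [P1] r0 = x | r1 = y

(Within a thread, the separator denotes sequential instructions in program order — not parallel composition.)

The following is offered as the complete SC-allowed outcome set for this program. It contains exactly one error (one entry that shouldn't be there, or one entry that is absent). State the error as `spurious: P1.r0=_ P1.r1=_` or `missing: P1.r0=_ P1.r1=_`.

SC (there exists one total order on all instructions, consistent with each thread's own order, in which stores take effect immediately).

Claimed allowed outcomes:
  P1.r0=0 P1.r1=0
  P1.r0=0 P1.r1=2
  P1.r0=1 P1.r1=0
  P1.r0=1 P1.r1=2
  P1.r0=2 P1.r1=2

missing: P1.r0=2 P1.r1=0

outcome vector order: (P1.r0,P1.r1)
SC (6): <0 0> <0 2> <1 0> <1 2> <2 0> <2 2>
SC∖claimed = {<2 0>}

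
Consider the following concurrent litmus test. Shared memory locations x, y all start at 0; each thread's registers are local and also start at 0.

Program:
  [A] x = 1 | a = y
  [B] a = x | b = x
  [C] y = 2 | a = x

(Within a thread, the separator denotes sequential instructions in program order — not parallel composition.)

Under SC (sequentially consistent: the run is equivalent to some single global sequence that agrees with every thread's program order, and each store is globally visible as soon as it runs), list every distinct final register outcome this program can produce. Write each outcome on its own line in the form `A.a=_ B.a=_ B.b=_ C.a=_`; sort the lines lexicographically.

A.a=0 B.a=0 B.b=0 C.a=1
A.a=0 B.a=0 B.b=1 C.a=1
A.a=0 B.a=1 B.b=1 C.a=1
A.a=2 B.a=0 B.b=0 C.a=0
A.a=2 B.a=0 B.b=0 C.a=1
A.a=2 B.a=0 B.b=1 C.a=0
A.a=2 B.a=0 B.b=1 C.a=1
A.a=2 B.a=1 B.b=1 C.a=0
A.a=2 B.a=1 B.b=1 C.a=1

outcome vector order: (A.a,B.a,B.b,C.a)
|SC outcomes| = 9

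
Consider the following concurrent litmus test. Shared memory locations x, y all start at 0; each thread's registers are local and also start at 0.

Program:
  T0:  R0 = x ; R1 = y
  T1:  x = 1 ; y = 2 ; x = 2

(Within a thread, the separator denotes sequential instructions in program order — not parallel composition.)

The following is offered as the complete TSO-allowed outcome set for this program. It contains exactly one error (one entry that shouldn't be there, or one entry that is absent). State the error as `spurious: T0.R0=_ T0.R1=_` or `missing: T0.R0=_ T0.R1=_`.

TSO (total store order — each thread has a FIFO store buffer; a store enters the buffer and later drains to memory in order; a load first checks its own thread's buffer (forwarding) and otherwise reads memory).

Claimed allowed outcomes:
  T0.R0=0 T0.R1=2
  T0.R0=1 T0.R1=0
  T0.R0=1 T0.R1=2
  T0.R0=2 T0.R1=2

missing: T0.R0=0 T0.R1=0

outcome vector order: (T0.R0,T0.R1)
[TSO] allowed = {00; 02; 10; 12; 22}
TSO∖claimed = {00}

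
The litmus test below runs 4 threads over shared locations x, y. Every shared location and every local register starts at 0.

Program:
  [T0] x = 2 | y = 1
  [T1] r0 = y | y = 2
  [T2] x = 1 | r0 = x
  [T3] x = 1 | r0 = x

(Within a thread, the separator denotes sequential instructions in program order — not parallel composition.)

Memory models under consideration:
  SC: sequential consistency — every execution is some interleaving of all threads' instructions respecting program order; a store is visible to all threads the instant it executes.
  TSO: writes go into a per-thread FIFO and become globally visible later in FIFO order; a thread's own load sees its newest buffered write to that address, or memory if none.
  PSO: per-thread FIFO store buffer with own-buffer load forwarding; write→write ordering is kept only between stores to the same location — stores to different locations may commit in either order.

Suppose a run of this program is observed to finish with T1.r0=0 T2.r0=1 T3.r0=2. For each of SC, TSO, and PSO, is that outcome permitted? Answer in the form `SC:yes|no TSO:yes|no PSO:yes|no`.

SC:yes TSO:yes PSO:yes

outcome vector order: (T1.r0,T2.r0,T3.r0)
SC (8): 0/1/1; 0/1/2; 0/2/1; 0/2/2; 1/1/1; 1/1/2; 1/2/1; 1/2/2
TSO (8): 0/1/1; 0/1/2; 0/2/1; 0/2/2; 1/1/1; 1/1/2; 1/2/1; 1/2/2
PSO (8): 0/1/1; 0/1/2; 0/2/1; 0/2/2; 1/1/1; 1/1/2; 1/2/1; 1/2/2
target 0/1/2 ∈ {SC,TSO,PSO}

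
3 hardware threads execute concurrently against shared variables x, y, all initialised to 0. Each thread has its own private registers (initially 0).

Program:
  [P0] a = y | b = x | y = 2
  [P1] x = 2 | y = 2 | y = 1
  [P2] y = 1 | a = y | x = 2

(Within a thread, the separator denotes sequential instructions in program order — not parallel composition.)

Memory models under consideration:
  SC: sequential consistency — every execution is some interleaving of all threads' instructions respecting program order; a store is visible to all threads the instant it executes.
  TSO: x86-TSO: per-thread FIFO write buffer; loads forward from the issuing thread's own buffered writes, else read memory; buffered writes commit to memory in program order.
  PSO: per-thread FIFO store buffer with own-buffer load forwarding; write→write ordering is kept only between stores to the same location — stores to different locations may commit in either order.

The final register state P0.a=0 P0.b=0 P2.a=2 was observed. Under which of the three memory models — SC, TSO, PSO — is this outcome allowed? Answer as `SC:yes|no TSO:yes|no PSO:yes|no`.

SC:yes TSO:yes PSO:yes

outcome vector order: (P0.a,P0.b,P2.a)
[SC] allowed = {(0,0,1); (0,0,2); (0,2,1); (0,2,2); (1,0,1); (1,0,2); (1,2,1); (1,2,2); (2,2,1); (2,2,2)}
[TSO] allowed = {(0,0,1); (0,0,2); (0,2,1); (0,2,2); (1,0,1); (1,0,2); (1,2,1); (1,2,2); (2,2,1); (2,2,2)}
[PSO] allowed = {(0,0,1); (0,0,2); (0,2,1); (0,2,2); (1,0,1); (1,0,2); (1,2,1); (1,2,2); (2,0,1); (2,0,2); (2,2,1); (2,2,2)}
target (0,0,2) ∈ {SC,TSO,PSO}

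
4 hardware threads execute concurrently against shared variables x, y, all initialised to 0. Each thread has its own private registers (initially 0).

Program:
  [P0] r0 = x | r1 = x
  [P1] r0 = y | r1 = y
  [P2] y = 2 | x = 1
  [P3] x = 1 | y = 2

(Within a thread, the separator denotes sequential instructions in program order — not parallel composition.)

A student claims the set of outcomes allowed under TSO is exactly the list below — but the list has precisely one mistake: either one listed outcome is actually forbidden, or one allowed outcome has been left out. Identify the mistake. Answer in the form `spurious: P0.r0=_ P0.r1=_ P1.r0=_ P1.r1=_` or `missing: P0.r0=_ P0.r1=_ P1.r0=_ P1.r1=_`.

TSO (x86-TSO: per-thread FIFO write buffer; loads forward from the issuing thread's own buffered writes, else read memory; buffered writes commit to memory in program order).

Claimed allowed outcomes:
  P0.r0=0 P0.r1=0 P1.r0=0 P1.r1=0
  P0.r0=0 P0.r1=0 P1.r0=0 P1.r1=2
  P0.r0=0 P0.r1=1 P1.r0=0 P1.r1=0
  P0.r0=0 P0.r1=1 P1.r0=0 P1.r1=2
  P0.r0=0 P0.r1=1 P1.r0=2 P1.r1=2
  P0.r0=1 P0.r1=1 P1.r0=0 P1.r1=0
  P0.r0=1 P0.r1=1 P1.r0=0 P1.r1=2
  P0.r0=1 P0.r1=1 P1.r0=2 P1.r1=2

outcome vector order: (P0.r0,P0.r1,P1.r0,P1.r1)
TSO (9): (0,0,0,0), (0,0,0,2), (0,0,2,2), (0,1,0,0), (0,1,0,2), (0,1,2,2), (1,1,0,0), (1,1,0,2), (1,1,2,2)
TSO∖claimed = {(0,0,2,2)}

missing: P0.r0=0 P0.r1=0 P1.r0=2 P1.r1=2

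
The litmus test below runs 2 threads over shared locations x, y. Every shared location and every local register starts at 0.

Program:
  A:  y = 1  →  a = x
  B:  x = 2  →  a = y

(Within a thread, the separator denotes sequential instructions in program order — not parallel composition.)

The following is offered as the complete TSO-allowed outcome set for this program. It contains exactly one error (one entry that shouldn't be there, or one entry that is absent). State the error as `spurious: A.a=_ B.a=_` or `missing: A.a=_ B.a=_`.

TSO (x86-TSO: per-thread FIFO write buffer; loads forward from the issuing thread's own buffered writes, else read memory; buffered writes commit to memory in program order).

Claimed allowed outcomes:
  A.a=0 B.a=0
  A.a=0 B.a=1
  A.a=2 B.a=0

missing: A.a=2 B.a=1

outcome vector order: (A.a,B.a)
[TSO] allowed = {00, 01, 20, 21}
TSO∖claimed = {21}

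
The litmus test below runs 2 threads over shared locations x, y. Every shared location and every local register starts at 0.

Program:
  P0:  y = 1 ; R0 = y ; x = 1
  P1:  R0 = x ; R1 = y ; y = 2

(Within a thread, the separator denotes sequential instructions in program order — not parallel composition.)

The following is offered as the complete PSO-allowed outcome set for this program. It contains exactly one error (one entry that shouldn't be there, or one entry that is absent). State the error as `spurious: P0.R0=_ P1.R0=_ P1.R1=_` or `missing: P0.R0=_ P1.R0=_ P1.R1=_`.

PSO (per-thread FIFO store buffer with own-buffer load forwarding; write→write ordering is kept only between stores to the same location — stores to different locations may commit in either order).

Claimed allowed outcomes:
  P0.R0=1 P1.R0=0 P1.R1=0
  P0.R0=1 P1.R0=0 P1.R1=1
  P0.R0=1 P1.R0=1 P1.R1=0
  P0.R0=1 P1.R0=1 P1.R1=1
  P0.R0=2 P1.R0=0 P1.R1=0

outcome vector order: (P0.R0,P1.R0,P1.R1)
[PSO] allowed = {<1 0 0> <1 0 1> <1 1 0> <1 1 1> <2 0 0> <2 0 1>}
PSO∖claimed = {<2 0 1>}

missing: P0.R0=2 P1.R0=0 P1.R1=1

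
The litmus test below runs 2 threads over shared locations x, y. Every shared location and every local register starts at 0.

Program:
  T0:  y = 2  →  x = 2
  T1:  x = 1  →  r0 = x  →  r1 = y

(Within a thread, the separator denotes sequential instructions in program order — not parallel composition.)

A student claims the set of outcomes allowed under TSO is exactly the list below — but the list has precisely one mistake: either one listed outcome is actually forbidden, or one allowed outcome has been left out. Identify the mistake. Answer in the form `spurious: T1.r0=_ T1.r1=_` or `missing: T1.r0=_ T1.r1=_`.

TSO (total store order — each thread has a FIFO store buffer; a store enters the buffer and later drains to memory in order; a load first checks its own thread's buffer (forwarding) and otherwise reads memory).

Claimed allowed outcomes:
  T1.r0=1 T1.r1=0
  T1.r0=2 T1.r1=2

missing: T1.r0=1 T1.r1=2

outcome vector order: (T1.r0,T1.r1)
TSO: 3 outcomes — {1/0 1/2 2/2}
TSO∖claimed = {1/2}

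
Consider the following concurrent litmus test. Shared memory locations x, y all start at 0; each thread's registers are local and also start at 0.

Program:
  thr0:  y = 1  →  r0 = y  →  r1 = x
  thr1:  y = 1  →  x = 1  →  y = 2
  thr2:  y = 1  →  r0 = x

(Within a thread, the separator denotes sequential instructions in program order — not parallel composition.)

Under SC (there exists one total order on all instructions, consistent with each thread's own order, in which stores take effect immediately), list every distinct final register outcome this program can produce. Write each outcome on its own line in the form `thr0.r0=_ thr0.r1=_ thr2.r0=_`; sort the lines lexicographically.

thr0.r0=1 thr0.r1=0 thr2.r0=0
thr0.r0=1 thr0.r1=0 thr2.r0=1
thr0.r0=1 thr0.r1=1 thr2.r0=0
thr0.r0=1 thr0.r1=1 thr2.r0=1
thr0.r0=2 thr0.r1=1 thr2.r0=0
thr0.r0=2 thr0.r1=1 thr2.r0=1

outcome vector order: (thr0.r0,thr0.r1,thr2.r0)
|SC outcomes| = 6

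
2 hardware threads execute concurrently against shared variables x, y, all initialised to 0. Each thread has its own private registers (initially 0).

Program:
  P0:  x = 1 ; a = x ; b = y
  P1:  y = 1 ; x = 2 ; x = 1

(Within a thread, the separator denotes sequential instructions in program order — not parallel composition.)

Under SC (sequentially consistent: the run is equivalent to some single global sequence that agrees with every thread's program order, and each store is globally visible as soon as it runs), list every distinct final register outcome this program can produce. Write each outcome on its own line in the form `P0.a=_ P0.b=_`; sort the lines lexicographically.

outcome vector order: (P0.a,P0.b)
|SC outcomes| = 3

P0.a=1 P0.b=0
P0.a=1 P0.b=1
P0.a=2 P0.b=1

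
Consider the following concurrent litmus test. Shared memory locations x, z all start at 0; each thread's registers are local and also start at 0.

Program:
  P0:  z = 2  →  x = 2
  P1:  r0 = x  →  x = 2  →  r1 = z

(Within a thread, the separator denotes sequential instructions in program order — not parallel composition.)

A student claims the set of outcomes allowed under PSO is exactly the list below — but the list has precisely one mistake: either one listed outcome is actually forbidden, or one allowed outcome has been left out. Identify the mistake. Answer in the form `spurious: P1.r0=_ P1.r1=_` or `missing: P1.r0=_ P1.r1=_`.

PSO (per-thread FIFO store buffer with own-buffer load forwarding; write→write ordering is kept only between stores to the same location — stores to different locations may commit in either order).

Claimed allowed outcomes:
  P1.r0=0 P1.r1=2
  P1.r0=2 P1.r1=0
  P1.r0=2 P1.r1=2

outcome vector order: (P1.r0,P1.r1)
[PSO] allowed = {0/0, 0/2, 2/0, 2/2}
PSO∖claimed = {0/0}

missing: P1.r0=0 P1.r1=0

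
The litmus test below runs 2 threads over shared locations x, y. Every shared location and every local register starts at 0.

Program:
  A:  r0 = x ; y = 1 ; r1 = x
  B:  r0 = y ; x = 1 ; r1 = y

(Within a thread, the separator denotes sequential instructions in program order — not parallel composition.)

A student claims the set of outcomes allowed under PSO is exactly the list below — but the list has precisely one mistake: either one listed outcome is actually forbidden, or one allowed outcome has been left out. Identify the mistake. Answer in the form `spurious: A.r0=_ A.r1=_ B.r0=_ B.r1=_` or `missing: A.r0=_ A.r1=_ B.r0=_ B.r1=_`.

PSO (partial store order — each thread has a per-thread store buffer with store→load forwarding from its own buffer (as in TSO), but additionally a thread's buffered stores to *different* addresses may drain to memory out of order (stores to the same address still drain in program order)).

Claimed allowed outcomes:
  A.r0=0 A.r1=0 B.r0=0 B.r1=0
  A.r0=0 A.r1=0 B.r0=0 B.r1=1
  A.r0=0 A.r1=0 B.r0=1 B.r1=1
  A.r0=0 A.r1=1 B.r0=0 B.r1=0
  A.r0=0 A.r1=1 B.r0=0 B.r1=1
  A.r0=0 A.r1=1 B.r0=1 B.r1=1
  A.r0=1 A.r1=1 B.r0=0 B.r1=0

outcome vector order: (A.r0,A.r1,B.r0,B.r1)
PSO (8): (0,0,0,0); (0,0,0,1); (0,0,1,1); (0,1,0,0); (0,1,0,1); (0,1,1,1); (1,1,0,0); (1,1,0,1)
PSO∖claimed = {(1,1,0,1)}

missing: A.r0=1 A.r1=1 B.r0=0 B.r1=1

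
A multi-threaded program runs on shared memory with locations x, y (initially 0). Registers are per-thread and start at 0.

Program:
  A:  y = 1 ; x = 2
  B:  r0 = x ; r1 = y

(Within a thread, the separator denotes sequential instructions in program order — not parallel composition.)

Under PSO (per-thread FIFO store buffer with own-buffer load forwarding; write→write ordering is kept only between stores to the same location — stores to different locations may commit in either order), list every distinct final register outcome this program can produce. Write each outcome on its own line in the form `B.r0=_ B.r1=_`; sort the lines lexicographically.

B.r0=0 B.r1=0
B.r0=0 B.r1=1
B.r0=2 B.r1=0
B.r0=2 B.r1=1

outcome vector order: (B.r0,B.r1)
|PSO outcomes| = 4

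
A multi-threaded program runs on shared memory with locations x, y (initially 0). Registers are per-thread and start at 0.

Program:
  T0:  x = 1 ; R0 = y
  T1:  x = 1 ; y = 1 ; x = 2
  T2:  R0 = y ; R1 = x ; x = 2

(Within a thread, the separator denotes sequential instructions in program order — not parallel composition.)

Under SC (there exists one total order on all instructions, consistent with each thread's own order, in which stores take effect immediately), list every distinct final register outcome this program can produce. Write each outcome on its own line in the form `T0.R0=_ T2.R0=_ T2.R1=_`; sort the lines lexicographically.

T0.R0=0 T2.R0=0 T2.R1=0
T0.R0=0 T2.R0=0 T2.R1=1
T0.R0=0 T2.R0=0 T2.R1=2
T0.R0=0 T2.R0=1 T2.R1=1
T0.R0=0 T2.R0=1 T2.R1=2
T0.R0=1 T2.R0=0 T2.R1=0
T0.R0=1 T2.R0=0 T2.R1=1
T0.R0=1 T2.R0=0 T2.R1=2
T0.R0=1 T2.R0=1 T2.R1=1
T0.R0=1 T2.R0=1 T2.R1=2

outcome vector order: (T0.R0,T2.R0,T2.R1)
|SC outcomes| = 10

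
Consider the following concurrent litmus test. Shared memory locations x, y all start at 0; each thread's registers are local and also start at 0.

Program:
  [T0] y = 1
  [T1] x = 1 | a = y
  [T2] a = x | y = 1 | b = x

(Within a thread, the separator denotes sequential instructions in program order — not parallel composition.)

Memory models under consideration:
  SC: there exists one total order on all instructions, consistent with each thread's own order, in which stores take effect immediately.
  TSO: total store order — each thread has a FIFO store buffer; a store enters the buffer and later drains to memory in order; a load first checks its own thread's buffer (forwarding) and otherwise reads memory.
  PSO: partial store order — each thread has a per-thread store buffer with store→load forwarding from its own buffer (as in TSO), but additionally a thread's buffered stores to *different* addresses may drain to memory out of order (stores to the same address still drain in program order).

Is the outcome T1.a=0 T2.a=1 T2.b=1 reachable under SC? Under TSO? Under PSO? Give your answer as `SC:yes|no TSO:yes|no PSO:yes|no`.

SC:yes TSO:yes PSO:yes

outcome vector order: (T1.a,T2.a,T2.b)
SC (5): (0,0,1) (0,1,1) (1,0,0) (1,0,1) (1,1,1)
TSO (6): (0,0,0) (0,0,1) (0,1,1) (1,0,0) (1,0,1) (1,1,1)
PSO (6): (0,0,0) (0,0,1) (0,1,1) (1,0,0) (1,0,1) (1,1,1)
target (0,1,1) ∈ {SC,TSO,PSO}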